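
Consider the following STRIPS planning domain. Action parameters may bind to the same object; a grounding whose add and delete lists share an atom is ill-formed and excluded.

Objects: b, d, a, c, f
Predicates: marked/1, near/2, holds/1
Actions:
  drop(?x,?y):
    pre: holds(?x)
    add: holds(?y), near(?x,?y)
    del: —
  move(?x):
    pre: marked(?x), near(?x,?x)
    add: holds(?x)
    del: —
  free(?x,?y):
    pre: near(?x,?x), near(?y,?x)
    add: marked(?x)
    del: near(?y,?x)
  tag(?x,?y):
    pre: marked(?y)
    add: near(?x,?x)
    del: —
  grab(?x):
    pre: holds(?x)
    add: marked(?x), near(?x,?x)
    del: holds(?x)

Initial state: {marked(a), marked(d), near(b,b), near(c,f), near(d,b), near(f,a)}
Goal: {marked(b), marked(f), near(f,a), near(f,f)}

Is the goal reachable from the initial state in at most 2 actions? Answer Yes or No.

1. free(b,b)  →  {marked(a), marked(b), marked(d), near(c,f), near(d,b), near(f,a)}
2. tag(f,b)  →  {marked(a), marked(b), marked(d), near(c,f), near(d,b), near(f,a), near(f,f)}
3. free(f,c)  →  {marked(a), marked(b), marked(d), marked(f), near(d,b), near(f,a), near(f,f)}
optimal plan length = 3; 3 > 2

No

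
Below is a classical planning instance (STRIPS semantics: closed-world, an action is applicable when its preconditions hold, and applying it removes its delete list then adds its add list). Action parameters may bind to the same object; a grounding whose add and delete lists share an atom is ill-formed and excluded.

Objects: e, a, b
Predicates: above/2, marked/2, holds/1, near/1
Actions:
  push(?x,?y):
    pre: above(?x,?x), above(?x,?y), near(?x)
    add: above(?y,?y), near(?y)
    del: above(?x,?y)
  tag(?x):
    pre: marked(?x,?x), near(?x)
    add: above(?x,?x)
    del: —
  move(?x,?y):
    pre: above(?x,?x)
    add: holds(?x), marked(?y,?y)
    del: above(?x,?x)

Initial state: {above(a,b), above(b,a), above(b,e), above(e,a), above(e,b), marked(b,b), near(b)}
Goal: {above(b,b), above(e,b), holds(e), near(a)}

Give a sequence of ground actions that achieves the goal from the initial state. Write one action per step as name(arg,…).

1. tag(b)  →  {above(a,b), above(b,a), above(b,b), above(b,e), above(e,a), above(e,b), marked(b,b), near(b)}
2. push(b,e)  →  {above(a,b), above(b,a), above(b,b), above(e,a), above(e,b), above(e,e), marked(b,b), near(b), near(e)}
3. push(e,a)  →  {above(a,a), above(a,b), above(b,a), above(b,b), above(e,b), above(e,e), marked(b,b), near(a), near(b), near(e)}
4. move(e,e)  →  {above(a,a), above(a,b), above(b,a), above(b,b), above(e,b), holds(e), marked(b,b), marked(e,e), near(a), near(b), near(e)}

tag(b); push(b,e); push(e,a); move(e,e)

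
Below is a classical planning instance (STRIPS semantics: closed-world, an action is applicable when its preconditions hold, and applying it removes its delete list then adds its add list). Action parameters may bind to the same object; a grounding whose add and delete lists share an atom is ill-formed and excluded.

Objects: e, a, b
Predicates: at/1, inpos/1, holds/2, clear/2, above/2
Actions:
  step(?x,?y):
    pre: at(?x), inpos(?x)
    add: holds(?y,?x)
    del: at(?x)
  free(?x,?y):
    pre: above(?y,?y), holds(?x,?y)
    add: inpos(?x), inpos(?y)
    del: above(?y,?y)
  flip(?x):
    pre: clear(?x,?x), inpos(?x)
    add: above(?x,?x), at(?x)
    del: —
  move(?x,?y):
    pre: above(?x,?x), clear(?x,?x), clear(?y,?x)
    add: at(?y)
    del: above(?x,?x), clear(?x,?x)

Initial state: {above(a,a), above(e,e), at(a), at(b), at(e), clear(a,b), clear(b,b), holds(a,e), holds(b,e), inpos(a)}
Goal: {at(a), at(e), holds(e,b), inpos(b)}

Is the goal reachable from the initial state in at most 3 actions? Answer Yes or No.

Yes

1. free(b,e)  →  {above(a,a), at(a), at(b), at(e), clear(a,b), clear(b,b), holds(a,e), holds(b,e), inpos(a), inpos(b), inpos(e)}
2. step(b,e)  →  {above(a,a), at(a), at(e), clear(a,b), clear(b,b), holds(a,e), holds(b,e), holds(e,b), inpos(a), inpos(b), inpos(e)}
optimal plan length = 2; 2 ≤ 3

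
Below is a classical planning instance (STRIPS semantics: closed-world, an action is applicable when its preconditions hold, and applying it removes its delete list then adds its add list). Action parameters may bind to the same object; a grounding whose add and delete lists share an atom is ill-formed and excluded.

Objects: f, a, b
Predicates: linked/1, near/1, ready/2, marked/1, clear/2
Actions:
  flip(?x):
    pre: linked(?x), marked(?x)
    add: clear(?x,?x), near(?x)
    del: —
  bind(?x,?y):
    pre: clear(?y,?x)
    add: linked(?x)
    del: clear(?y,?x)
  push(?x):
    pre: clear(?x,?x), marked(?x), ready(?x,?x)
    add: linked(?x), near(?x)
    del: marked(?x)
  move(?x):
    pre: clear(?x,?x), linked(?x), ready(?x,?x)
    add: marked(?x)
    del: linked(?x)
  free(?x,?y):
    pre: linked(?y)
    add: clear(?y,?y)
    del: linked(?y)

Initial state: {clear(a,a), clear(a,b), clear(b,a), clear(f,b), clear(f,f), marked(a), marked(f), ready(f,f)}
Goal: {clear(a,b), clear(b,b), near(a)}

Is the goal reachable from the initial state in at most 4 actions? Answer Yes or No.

Yes

1. bind(a,a)  →  {clear(a,b), clear(b,a), clear(f,b), clear(f,f), linked(a), marked(a), marked(f), ready(f,f)}
2. flip(a)  →  {clear(a,a), clear(a,b), clear(b,a), clear(f,b), clear(f,f), linked(a), marked(a), marked(f), near(a), ready(f,f)}
3. bind(b,f)  →  {clear(a,a), clear(a,b), clear(b,a), clear(f,f), linked(a), linked(b), marked(a), marked(f), near(a), ready(f,f)}
4. free(f,b)  →  {clear(a,a), clear(a,b), clear(b,a), clear(b,b), clear(f,f), linked(a), marked(a), marked(f), near(a), ready(f,f)}
optimal plan length = 4; 4 ≤ 4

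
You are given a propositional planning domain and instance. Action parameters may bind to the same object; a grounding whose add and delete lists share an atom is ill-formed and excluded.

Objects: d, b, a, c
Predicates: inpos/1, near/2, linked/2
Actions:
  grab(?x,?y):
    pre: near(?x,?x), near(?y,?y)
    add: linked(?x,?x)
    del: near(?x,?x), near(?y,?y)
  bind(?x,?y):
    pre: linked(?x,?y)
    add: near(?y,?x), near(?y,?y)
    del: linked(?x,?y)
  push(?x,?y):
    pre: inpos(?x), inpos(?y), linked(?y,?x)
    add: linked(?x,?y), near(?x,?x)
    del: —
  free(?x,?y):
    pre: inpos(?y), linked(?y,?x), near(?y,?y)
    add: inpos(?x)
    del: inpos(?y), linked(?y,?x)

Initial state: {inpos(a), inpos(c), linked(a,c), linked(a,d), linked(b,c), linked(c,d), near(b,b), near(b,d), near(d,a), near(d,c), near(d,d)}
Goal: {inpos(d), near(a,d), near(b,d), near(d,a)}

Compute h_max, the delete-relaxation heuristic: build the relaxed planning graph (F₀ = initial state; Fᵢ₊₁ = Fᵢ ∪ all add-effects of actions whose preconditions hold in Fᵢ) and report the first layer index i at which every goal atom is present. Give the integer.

F0 = init (11 atoms)
F1 = F0 ∪ {linked(b,b), linked(c,a), linked(d,d), near(c,a), near(c,b), near(c,c)}  (17 atoms)
F2 = F1 ∪ {inpos(d), linked(c,c), near(a,a), near(a,c)}  (21 atoms)
F3 = F2 ∪ {linked(a,a), linked(d,a), linked(d,c)}  (24 atoms)
F4 = F3 ∪ {near(a,d), near(c,d)}  (26 atoms)
goal ⊆ F4  ⇒  h_max = 4

4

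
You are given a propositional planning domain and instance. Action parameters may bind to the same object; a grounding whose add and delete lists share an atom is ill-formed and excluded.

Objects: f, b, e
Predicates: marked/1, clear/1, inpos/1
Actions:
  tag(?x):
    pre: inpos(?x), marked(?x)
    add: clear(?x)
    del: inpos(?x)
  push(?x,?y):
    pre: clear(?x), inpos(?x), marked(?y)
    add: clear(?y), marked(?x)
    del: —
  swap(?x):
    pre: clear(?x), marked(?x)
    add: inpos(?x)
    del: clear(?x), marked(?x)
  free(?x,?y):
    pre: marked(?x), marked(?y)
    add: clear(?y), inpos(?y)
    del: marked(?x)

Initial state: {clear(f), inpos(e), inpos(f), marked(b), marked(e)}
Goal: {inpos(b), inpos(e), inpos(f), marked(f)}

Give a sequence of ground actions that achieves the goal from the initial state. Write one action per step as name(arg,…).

1. push(f,b)  →  {clear(b), clear(f), inpos(e), inpos(f), marked(b), marked(e), marked(f)}
2. swap(b)  →  {clear(f), inpos(b), inpos(e), inpos(f), marked(e), marked(f)}

push(f,b); swap(b)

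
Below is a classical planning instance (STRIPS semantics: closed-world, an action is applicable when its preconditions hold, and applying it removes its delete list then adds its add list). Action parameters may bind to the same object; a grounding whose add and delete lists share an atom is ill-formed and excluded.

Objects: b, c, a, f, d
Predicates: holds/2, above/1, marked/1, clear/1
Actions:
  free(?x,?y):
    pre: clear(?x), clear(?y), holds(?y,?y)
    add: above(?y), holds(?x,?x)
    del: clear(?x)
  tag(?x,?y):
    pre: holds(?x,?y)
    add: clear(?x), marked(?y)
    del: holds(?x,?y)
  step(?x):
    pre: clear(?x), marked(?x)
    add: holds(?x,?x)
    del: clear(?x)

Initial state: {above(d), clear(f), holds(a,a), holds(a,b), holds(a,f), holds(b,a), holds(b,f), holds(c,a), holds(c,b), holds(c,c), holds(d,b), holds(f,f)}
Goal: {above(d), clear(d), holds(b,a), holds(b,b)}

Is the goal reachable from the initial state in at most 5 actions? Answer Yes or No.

Yes

1. tag(b,f)  →  {above(d), clear(b), clear(f), holds(a,a), holds(a,b), holds(a,f), holds(b,a), holds(c,a), holds(c,b), holds(c,c), holds(d,b), holds(f,f), marked(f)}
2. free(b,f)  →  {above(d), above(f), clear(f), holds(a,a), holds(a,b), holds(a,f), holds(b,a), holds(b,b), holds(c,a), holds(c,b), holds(c,c), holds(d,b), holds(f,f), marked(f)}
3. tag(d,b)  →  {above(d), above(f), clear(d), clear(f), holds(a,a), holds(a,b), holds(a,f), holds(b,a), holds(b,b), holds(c,a), holds(c,b), holds(c,c), holds(f,f), marked(b), marked(f)}
optimal plan length = 3; 3 ≤ 5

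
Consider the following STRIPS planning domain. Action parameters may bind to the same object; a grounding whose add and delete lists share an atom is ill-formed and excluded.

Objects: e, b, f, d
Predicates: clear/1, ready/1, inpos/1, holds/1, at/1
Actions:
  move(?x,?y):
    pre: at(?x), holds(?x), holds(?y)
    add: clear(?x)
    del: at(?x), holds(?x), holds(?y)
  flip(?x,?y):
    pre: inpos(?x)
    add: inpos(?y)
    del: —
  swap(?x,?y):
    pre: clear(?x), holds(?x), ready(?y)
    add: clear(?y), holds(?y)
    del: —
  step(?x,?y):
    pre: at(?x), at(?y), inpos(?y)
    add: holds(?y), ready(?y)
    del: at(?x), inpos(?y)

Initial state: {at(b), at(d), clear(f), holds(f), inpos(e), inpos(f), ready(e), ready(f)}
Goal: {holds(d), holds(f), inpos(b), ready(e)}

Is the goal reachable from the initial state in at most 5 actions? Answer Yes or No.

1. flip(e,b)  →  {at(b), at(d), clear(f), holds(f), inpos(b), inpos(e), inpos(f), ready(e), ready(f)}
2. flip(e,d)  →  {at(b), at(d), clear(f), holds(f), inpos(b), inpos(d), inpos(e), inpos(f), ready(e), ready(f)}
3. step(b,d)  →  {at(d), clear(f), holds(d), holds(f), inpos(b), inpos(e), inpos(f), ready(d), ready(e), ready(f)}
optimal plan length = 3; 3 ≤ 5

Yes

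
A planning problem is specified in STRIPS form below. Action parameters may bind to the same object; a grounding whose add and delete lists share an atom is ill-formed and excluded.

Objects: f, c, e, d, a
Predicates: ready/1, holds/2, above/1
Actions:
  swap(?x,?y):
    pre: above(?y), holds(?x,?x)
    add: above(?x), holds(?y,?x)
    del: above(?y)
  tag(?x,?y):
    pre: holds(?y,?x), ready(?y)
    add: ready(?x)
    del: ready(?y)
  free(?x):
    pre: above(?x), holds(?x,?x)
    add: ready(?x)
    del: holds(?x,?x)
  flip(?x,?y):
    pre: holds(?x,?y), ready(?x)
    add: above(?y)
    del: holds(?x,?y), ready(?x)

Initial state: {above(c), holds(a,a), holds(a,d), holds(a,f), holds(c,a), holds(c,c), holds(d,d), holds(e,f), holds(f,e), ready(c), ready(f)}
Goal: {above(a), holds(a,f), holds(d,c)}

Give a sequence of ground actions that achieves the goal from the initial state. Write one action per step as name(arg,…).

1. swap(d,c)  →  {above(d), holds(a,a), holds(a,d), holds(a,f), holds(c,a), holds(c,c), holds(c,d), holds(d,d), holds(e,f), holds(f,e), ready(c), ready(f)}
2. swap(c,d)  →  {above(c), holds(a,a), holds(a,d), holds(a,f), holds(c,a), holds(c,c), holds(c,d), holds(d,c), holds(d,d), holds(e,f), holds(f,e), ready(c), ready(f)}
3. swap(a,c)  →  {above(a), holds(a,a), holds(a,d), holds(a,f), holds(c,a), holds(c,c), holds(c,d), holds(d,c), holds(d,d), holds(e,f), holds(f,e), ready(c), ready(f)}

swap(d,c); swap(c,d); swap(a,c)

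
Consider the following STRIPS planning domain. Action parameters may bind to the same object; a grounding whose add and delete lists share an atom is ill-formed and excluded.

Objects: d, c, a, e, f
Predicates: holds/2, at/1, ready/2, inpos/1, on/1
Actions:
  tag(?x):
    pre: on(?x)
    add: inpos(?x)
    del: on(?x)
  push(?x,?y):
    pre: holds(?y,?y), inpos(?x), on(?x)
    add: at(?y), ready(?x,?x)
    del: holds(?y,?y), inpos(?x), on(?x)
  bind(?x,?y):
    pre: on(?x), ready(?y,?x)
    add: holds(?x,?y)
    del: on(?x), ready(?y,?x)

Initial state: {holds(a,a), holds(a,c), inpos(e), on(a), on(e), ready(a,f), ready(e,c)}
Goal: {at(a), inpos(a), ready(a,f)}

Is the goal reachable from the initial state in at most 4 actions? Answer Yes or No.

Yes

1. tag(a)  →  {holds(a,a), holds(a,c), inpos(a), inpos(e), on(e), ready(a,f), ready(e,c)}
2. push(e,a)  →  {at(a), holds(a,c), inpos(a), ready(a,f), ready(e,c), ready(e,e)}
optimal plan length = 2; 2 ≤ 4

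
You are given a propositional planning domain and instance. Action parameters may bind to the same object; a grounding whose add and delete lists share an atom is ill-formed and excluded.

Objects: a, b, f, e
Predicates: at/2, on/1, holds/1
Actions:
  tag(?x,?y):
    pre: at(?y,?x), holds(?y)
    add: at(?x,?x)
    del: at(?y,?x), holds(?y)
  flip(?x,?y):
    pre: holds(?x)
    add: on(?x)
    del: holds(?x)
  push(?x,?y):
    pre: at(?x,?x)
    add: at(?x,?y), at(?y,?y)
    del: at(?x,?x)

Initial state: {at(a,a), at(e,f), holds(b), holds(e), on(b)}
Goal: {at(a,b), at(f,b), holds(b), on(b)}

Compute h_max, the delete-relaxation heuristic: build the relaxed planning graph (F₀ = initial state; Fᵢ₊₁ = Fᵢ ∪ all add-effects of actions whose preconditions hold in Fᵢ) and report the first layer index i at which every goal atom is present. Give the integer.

2

F0 = init (5 atoms)
F1 = F0 ∪ {at(a,b), at(a,e), at(a,f), at(b,b), at(e,e), at(f,f), on(e)}  (12 atoms)
F2 = F1 ∪ {at(b,a), at(b,e), at(b,f), at(e,a), at(e,b), at(f,a), at(f,b), at(f,e)}  (20 atoms)
goal ⊆ F2  ⇒  h_max = 2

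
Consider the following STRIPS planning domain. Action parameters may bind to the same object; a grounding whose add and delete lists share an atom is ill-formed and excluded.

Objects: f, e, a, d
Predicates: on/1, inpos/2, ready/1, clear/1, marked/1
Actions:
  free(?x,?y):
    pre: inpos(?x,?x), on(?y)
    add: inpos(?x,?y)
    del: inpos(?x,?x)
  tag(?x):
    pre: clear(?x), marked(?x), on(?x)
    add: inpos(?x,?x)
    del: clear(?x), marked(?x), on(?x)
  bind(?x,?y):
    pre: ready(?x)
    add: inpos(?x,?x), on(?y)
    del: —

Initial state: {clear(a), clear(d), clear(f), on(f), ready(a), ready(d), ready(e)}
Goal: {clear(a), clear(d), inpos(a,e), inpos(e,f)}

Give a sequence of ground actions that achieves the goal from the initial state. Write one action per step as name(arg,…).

1. bind(e,f)  →  {clear(a), clear(d), clear(f), inpos(e,e), on(f), ready(a), ready(d), ready(e)}
2. free(e,f)  →  {clear(a), clear(d), clear(f), inpos(e,f), on(f), ready(a), ready(d), ready(e)}
3. bind(a,e)  →  {clear(a), clear(d), clear(f), inpos(a,a), inpos(e,f), on(e), on(f), ready(a), ready(d), ready(e)}
4. free(a,e)  →  {clear(a), clear(d), clear(f), inpos(a,e), inpos(e,f), on(e), on(f), ready(a), ready(d), ready(e)}

bind(e,f); free(e,f); bind(a,e); free(a,e)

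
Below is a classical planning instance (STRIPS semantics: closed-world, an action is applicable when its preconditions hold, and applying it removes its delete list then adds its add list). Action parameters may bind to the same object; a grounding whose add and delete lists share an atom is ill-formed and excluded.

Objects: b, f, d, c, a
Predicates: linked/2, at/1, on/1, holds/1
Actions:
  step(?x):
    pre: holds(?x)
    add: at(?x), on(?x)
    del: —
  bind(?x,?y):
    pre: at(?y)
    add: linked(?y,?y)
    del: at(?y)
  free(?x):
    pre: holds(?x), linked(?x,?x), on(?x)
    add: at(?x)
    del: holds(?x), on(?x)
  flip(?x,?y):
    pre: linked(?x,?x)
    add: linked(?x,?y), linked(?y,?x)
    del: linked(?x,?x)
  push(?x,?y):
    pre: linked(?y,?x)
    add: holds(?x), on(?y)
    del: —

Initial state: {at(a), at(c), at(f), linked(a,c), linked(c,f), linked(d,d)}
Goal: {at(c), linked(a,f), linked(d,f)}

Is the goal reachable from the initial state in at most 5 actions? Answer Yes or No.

Yes

1. bind(b,f)  →  {at(a), at(c), linked(a,c), linked(c,f), linked(d,d), linked(f,f)}
2. flip(f,a)  →  {at(a), at(c), linked(a,c), linked(a,f), linked(c,f), linked(d,d), linked(f,a)}
3. flip(d,f)  →  {at(a), at(c), linked(a,c), linked(a,f), linked(c,f), linked(d,f), linked(f,a), linked(f,d)}
optimal plan length = 3; 3 ≤ 5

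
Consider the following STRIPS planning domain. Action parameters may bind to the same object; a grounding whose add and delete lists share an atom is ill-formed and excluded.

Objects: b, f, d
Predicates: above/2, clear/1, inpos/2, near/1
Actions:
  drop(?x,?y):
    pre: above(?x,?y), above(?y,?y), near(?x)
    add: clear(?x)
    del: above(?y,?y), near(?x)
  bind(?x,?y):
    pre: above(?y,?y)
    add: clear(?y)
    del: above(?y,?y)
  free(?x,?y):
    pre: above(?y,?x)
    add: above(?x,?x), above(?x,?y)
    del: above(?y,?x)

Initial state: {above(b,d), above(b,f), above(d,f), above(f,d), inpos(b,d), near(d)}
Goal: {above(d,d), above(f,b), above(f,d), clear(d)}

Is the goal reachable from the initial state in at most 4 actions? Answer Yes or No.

Yes

1. free(f,b)  →  {above(b,d), above(d,f), above(f,b), above(f,d), above(f,f), inpos(b,d), near(d)}
2. drop(d,f)  →  {above(b,d), above(d,f), above(f,b), above(f,d), clear(d), inpos(b,d)}
3. free(d,b)  →  {above(d,b), above(d,d), above(d,f), above(f,b), above(f,d), clear(d), inpos(b,d)}
optimal plan length = 3; 3 ≤ 4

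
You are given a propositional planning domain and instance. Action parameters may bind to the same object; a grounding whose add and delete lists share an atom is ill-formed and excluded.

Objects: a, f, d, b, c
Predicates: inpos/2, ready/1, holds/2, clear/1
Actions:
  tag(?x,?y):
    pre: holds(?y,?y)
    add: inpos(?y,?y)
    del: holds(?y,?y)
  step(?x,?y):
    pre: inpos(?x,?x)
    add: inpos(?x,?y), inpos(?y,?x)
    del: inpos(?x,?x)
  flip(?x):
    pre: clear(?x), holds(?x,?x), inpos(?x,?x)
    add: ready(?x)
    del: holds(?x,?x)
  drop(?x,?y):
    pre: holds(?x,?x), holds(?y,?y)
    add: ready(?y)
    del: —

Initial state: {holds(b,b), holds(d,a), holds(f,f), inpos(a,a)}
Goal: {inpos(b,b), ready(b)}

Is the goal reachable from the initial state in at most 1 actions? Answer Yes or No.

No

1. drop(f,b)  →  {holds(b,b), holds(d,a), holds(f,f), inpos(a,a), ready(b)}
2. tag(a,b)  →  {holds(d,a), holds(f,f), inpos(a,a), inpos(b,b), ready(b)}
optimal plan length = 2; 2 > 1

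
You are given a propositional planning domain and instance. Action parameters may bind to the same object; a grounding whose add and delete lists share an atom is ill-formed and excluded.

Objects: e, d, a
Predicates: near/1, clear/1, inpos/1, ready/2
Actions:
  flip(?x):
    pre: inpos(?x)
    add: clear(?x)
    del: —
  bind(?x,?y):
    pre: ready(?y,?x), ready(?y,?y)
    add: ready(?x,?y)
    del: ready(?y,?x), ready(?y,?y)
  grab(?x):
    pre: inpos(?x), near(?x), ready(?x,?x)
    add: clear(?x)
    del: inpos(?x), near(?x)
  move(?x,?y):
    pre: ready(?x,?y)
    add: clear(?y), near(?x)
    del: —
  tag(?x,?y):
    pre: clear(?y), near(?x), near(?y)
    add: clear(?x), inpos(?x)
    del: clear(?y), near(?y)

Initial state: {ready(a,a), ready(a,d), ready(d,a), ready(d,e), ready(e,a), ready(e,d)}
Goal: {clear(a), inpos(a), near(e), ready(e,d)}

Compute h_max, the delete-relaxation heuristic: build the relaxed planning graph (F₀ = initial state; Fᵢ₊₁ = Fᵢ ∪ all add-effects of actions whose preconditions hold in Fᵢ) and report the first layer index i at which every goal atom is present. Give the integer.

2

F0 = init (6 atoms)
F1 = F0 ∪ {clear(a), clear(d), clear(e), near(a), near(d), near(e)}  (12 atoms)
F2 = F1 ∪ {inpos(a), inpos(d), inpos(e)}  (15 atoms)
goal ⊆ F2  ⇒  h_max = 2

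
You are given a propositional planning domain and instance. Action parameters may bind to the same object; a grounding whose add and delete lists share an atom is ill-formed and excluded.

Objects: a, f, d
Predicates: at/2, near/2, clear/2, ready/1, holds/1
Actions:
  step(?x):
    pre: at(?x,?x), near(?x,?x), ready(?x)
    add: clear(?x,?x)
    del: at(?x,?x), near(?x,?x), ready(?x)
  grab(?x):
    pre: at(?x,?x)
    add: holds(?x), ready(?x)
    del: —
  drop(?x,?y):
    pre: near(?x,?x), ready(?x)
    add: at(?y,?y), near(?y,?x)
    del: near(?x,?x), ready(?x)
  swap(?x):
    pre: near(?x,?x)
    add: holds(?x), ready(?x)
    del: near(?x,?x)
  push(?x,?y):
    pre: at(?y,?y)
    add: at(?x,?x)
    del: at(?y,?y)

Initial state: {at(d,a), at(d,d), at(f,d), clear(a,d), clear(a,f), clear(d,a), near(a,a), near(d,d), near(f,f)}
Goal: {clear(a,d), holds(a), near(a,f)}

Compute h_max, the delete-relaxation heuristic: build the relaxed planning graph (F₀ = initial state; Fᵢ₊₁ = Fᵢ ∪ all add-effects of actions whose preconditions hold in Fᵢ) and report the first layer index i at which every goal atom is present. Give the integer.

F0 = init (9 atoms)
F1 = F0 ∪ {at(a,a), at(f,f), holds(a), holds(d), holds(f), ready(a), ready(d), ready(f)}  (17 atoms)
F2 = F1 ∪ {clear(a,a), clear(d,d), clear(f,f), near(a,d), near(a,f), near(d,a), near(d,f), near(f,a), near(f,d)}  (26 atoms)
goal ⊆ F2  ⇒  h_max = 2

2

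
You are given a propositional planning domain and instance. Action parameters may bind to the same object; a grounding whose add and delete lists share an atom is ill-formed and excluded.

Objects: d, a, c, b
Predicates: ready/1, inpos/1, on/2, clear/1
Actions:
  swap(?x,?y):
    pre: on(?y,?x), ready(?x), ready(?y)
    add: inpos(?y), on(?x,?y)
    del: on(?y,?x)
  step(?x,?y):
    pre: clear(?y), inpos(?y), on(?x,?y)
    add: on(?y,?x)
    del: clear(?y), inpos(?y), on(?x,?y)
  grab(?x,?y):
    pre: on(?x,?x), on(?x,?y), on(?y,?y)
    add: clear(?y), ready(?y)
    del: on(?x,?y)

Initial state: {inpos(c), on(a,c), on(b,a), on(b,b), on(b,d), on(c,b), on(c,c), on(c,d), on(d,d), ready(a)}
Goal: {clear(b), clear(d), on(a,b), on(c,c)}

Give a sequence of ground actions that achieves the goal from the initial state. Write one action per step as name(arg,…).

1. grab(d,d)  →  {clear(d), inpos(c), on(a,c), on(b,a), on(b,b), on(b,d), on(c,b), on(c,c), on(c,d), ready(a), ready(d)}
2. grab(c,b)  →  {clear(b), clear(d), inpos(c), on(a,c), on(b,a), on(b,b), on(b,d), on(c,c), on(c,d), ready(a), ready(b), ready(d)}
3. swap(a,b)  →  {clear(b), clear(d), inpos(b), inpos(c), on(a,b), on(a,c), on(b,b), on(b,d), on(c,c), on(c,d), ready(a), ready(b), ready(d)}

grab(d,d); grab(c,b); swap(a,b)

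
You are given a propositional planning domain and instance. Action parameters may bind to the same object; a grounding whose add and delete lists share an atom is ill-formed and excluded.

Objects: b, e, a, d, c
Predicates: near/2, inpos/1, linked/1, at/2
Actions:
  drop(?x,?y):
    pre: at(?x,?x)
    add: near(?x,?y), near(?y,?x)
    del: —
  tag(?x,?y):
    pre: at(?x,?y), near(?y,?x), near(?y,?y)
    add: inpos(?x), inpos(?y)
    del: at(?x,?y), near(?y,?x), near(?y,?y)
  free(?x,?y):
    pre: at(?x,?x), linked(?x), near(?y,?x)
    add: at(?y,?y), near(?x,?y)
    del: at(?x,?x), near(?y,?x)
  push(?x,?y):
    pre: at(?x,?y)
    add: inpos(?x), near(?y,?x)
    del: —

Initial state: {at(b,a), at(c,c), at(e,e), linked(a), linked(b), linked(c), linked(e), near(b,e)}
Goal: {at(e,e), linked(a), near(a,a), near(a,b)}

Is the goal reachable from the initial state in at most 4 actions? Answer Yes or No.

Yes

1. drop(c,a)  →  {at(b,a), at(c,c), at(e,e), linked(a), linked(b), linked(c), linked(e), near(a,c), near(b,e), near(c,a)}
2. free(c,a)  →  {at(a,a), at(b,a), at(e,e), linked(a), linked(b), linked(c), linked(e), near(b,e), near(c,a)}
3. drop(a,b)  →  {at(a,a), at(b,a), at(e,e), linked(a), linked(b), linked(c), linked(e), near(a,b), near(b,a), near(b,e), near(c,a)}
4. drop(a,a)  →  {at(a,a), at(b,a), at(e,e), linked(a), linked(b), linked(c), linked(e), near(a,a), near(a,b), near(b,a), near(b,e), near(c,a)}
optimal plan length = 4; 4 ≤ 4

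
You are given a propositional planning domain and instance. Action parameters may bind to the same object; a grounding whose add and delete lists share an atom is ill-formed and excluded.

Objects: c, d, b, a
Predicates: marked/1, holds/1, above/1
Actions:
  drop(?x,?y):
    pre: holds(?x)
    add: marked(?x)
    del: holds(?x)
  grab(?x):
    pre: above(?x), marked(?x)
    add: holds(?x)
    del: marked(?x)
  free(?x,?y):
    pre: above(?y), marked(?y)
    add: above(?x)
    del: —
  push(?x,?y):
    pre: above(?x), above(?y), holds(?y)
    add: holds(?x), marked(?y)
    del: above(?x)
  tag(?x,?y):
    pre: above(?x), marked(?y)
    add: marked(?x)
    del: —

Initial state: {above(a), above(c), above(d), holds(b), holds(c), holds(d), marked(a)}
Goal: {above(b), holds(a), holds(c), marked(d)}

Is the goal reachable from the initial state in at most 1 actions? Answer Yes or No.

1. free(b,a)  →  {above(a), above(b), above(c), above(d), holds(b), holds(c), holds(d), marked(a)}
2. push(a,d)  →  {above(b), above(c), above(d), holds(a), holds(b), holds(c), holds(d), marked(a), marked(d)}
optimal plan length = 2; 2 > 1

No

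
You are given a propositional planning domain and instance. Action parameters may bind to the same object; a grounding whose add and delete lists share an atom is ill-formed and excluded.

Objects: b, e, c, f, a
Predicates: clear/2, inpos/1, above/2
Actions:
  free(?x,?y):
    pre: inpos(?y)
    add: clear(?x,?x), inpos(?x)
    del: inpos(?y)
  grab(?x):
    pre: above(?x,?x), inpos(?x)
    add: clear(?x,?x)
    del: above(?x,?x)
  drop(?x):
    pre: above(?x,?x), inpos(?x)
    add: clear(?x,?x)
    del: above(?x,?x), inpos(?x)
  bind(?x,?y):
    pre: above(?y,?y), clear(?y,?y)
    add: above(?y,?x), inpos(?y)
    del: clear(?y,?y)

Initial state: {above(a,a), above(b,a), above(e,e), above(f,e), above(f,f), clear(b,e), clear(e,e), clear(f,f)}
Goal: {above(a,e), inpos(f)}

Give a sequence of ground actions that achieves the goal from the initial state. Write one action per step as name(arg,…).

1. bind(b,e)  →  {above(a,a), above(b,a), above(e,b), above(e,e), above(f,e), above(f,f), clear(b,e), clear(f,f), inpos(e)}
2. free(a,e)  →  {above(a,a), above(b,a), above(e,b), above(e,e), above(f,e), above(f,f), clear(a,a), clear(b,e), clear(f,f), inpos(a)}
3. free(f,a)  →  {above(a,a), above(b,a), above(e,b), above(e,e), above(f,e), above(f,f), clear(a,a), clear(b,e), clear(f,f), inpos(f)}
4. bind(e,a)  →  {above(a,a), above(a,e), above(b,a), above(e,b), above(e,e), above(f,e), above(f,f), clear(b,e), clear(f,f), inpos(a), inpos(f)}

bind(b,e); free(a,e); free(f,a); bind(e,a)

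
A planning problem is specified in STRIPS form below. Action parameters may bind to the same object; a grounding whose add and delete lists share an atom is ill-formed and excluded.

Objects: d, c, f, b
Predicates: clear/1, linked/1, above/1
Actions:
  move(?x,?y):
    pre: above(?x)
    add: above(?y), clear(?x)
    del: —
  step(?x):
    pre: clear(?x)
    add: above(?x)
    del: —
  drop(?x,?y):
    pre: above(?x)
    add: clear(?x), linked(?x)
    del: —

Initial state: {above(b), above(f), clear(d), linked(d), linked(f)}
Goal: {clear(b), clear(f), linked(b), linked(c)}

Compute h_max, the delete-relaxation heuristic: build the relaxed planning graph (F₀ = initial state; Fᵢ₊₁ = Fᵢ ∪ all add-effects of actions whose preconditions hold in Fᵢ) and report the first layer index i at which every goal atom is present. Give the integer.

F0 = init (5 atoms)
F1 = F0 ∪ {above(c), above(d), clear(b), clear(f), linked(b)}  (10 atoms)
F2 = F1 ∪ {clear(c), linked(c)}  (12 atoms)
goal ⊆ F2  ⇒  h_max = 2

2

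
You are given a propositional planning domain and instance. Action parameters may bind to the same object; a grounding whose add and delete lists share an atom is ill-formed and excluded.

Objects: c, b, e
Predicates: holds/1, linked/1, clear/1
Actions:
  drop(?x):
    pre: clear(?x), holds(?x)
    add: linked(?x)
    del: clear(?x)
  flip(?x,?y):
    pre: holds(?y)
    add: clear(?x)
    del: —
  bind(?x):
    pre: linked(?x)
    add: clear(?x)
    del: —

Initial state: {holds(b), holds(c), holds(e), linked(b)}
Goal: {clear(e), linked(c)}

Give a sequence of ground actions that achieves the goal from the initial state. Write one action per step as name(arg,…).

flip(c,c); drop(c); flip(e,c)

1. flip(c,c)  →  {clear(c), holds(b), holds(c), holds(e), linked(b)}
2. drop(c)  →  {holds(b), holds(c), holds(e), linked(b), linked(c)}
3. flip(e,c)  →  {clear(e), holds(b), holds(c), holds(e), linked(b), linked(c)}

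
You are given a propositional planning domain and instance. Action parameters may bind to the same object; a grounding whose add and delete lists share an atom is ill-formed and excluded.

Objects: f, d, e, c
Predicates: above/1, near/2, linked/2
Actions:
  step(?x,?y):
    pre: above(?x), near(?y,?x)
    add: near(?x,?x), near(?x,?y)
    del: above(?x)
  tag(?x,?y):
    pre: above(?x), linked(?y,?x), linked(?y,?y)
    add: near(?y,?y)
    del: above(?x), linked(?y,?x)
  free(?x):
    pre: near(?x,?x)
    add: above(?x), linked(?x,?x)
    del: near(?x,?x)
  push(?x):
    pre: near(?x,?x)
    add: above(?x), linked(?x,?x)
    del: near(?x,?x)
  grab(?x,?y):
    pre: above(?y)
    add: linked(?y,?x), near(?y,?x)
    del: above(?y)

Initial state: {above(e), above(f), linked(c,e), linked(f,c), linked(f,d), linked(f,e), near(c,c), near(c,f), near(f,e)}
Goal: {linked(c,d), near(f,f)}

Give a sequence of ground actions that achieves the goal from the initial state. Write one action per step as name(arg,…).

step(f,c); free(c); grab(d,c)

1. step(f,c)  →  {above(e), linked(c,e), linked(f,c), linked(f,d), linked(f,e), near(c,c), near(c,f), near(f,c), near(f,e), near(f,f)}
2. free(c)  →  {above(c), above(e), linked(c,c), linked(c,e), linked(f,c), linked(f,d), linked(f,e), near(c,f), near(f,c), near(f,e), near(f,f)}
3. grab(d,c)  →  {above(e), linked(c,c), linked(c,d), linked(c,e), linked(f,c), linked(f,d), linked(f,e), near(c,d), near(c,f), near(f,c), near(f,e), near(f,f)}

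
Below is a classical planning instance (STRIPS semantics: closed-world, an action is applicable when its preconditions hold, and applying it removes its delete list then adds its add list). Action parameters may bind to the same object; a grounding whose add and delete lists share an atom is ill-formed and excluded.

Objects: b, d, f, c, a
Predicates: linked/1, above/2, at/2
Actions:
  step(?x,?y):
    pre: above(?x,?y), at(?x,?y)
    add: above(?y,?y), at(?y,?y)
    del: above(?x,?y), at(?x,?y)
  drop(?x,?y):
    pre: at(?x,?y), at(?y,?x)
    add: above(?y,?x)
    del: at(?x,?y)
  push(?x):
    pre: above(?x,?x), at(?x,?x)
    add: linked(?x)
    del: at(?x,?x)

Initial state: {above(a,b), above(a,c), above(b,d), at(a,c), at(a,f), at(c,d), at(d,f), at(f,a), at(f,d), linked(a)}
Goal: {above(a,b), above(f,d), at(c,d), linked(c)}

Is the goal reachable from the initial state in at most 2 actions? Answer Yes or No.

No

1. step(a,c)  →  {above(a,b), above(b,d), above(c,c), at(a,f), at(c,c), at(c,d), at(d,f), at(f,a), at(f,d), linked(a)}
2. drop(d,f)  →  {above(a,b), above(b,d), above(c,c), above(f,d), at(a,f), at(c,c), at(c,d), at(f,a), at(f,d), linked(a)}
3. push(c)  →  {above(a,b), above(b,d), above(c,c), above(f,d), at(a,f), at(c,d), at(f,a), at(f,d), linked(a), linked(c)}
optimal plan length = 3; 3 > 2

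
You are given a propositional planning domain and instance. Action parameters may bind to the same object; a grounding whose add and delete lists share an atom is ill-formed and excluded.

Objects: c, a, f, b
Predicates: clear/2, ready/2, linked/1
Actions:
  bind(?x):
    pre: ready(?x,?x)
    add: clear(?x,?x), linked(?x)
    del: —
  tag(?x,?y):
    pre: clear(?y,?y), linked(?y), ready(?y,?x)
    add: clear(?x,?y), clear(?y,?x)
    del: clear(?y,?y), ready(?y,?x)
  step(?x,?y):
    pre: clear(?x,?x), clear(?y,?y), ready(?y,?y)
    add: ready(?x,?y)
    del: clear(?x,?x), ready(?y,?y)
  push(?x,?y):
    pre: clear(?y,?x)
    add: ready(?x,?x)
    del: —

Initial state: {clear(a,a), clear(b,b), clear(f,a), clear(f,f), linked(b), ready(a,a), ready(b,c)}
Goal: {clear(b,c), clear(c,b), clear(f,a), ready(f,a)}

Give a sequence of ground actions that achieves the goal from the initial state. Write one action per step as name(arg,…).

tag(c,b); step(f,a)

1. tag(c,b)  →  {clear(a,a), clear(b,c), clear(c,b), clear(f,a), clear(f,f), linked(b), ready(a,a)}
2. step(f,a)  →  {clear(a,a), clear(b,c), clear(c,b), clear(f,a), linked(b), ready(f,a)}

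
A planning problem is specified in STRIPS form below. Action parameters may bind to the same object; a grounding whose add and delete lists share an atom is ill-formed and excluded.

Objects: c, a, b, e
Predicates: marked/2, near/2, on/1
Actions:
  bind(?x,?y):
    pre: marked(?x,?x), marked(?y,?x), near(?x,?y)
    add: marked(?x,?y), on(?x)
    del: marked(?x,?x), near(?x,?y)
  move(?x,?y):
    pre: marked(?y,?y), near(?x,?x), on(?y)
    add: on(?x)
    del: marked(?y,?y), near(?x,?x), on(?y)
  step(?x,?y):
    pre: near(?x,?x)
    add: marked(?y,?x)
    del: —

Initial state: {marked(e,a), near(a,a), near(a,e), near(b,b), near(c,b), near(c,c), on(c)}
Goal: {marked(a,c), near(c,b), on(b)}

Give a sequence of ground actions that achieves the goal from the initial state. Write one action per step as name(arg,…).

1. step(c,c)  →  {marked(c,c), marked(e,a), near(a,a), near(a,e), near(b,b), near(c,b), near(c,c), on(c)}
2. move(b,c)  →  {marked(e,a), near(a,a), near(a,e), near(c,b), near(c,c), on(b)}
3. step(c,a)  →  {marked(a,c), marked(e,a), near(a,a), near(a,e), near(c,b), near(c,c), on(b)}

step(c,c); move(b,c); step(c,a)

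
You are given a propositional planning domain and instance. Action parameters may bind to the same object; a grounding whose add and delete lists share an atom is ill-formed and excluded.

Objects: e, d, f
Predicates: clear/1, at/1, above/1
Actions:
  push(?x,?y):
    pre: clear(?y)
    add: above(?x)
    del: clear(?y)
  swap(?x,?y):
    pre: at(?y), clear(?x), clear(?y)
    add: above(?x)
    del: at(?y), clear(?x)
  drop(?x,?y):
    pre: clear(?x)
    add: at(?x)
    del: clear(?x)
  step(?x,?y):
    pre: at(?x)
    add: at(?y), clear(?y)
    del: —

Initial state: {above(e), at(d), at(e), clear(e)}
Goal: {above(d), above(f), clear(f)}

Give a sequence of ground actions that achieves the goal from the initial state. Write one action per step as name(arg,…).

push(d,e); step(e,e); push(f,e); step(e,f)

1. push(d,e)  →  {above(d), above(e), at(d), at(e)}
2. step(e,e)  →  {above(d), above(e), at(d), at(e), clear(e)}
3. push(f,e)  →  {above(d), above(e), above(f), at(d), at(e)}
4. step(e,f)  →  {above(d), above(e), above(f), at(d), at(e), at(f), clear(f)}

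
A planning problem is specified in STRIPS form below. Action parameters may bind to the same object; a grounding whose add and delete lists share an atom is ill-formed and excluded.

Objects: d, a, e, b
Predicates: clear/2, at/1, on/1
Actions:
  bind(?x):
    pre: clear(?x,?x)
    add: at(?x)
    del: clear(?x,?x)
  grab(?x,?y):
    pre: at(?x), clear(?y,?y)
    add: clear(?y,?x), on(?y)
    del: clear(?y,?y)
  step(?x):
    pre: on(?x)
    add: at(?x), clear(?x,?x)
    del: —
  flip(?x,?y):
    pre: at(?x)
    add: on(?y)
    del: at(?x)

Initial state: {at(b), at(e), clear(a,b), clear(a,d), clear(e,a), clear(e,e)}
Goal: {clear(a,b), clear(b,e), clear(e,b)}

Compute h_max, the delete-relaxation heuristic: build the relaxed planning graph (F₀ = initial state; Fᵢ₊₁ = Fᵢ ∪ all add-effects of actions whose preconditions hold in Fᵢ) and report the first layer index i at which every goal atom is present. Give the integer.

3

F0 = init (6 atoms)
F1 = F0 ∪ {clear(e,b), on(a), on(b), on(d), on(e)}  (11 atoms)
F2 = F1 ∪ {at(a), at(d), clear(a,a), clear(b,b), clear(d,d)}  (16 atoms)
F3 = F2 ∪ {clear(a,e), clear(b,a), clear(b,d), clear(b,e), clear(d,a), clear(d,b), clear(d,e), clear(e,d)}  (24 atoms)
goal ⊆ F3  ⇒  h_max = 3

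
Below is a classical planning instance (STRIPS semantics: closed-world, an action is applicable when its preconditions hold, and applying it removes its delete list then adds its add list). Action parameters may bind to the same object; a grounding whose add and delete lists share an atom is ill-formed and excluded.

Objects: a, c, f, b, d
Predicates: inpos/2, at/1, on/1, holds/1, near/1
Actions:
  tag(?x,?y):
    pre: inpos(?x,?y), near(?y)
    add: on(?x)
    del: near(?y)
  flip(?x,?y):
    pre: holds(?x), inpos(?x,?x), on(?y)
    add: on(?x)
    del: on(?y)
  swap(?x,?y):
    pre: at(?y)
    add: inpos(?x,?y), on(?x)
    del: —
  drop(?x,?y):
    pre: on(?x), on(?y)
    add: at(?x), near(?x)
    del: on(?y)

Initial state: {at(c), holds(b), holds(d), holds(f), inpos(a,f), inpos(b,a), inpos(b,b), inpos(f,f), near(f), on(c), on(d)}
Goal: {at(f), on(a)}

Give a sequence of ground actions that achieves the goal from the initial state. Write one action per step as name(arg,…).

1. tag(a,f)  →  {at(c), holds(b), holds(d), holds(f), inpos(a,f), inpos(b,a), inpos(b,b), inpos(f,f), on(a), on(c), on(d)}
2. flip(f,c)  →  {at(c), holds(b), holds(d), holds(f), inpos(a,f), inpos(b,a), inpos(b,b), inpos(f,f), on(a), on(d), on(f)}
3. drop(f,f)  →  {at(c), at(f), holds(b), holds(d), holds(f), inpos(a,f), inpos(b,a), inpos(b,b), inpos(f,f), near(f), on(a), on(d)}

tag(a,f); flip(f,c); drop(f,f)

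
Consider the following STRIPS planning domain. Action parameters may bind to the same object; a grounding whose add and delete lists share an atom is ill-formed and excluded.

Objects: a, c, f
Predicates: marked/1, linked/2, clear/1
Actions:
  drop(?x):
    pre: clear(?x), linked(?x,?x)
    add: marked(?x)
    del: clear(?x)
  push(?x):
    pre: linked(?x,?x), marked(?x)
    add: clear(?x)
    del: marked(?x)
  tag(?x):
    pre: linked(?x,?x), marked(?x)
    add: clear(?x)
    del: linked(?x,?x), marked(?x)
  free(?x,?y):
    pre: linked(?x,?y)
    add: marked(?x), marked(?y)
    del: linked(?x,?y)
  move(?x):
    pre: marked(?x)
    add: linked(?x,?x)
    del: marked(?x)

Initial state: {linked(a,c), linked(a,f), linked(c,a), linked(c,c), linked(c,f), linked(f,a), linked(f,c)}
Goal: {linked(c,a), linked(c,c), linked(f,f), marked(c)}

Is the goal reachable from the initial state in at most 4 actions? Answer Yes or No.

Yes

1. free(c,f)  →  {linked(a,c), linked(a,f), linked(c,a), linked(c,c), linked(f,a), linked(f,c), marked(c), marked(f)}
2. move(f)  →  {linked(a,c), linked(a,f), linked(c,a), linked(c,c), linked(f,a), linked(f,c), linked(f,f), marked(c)}
optimal plan length = 2; 2 ≤ 4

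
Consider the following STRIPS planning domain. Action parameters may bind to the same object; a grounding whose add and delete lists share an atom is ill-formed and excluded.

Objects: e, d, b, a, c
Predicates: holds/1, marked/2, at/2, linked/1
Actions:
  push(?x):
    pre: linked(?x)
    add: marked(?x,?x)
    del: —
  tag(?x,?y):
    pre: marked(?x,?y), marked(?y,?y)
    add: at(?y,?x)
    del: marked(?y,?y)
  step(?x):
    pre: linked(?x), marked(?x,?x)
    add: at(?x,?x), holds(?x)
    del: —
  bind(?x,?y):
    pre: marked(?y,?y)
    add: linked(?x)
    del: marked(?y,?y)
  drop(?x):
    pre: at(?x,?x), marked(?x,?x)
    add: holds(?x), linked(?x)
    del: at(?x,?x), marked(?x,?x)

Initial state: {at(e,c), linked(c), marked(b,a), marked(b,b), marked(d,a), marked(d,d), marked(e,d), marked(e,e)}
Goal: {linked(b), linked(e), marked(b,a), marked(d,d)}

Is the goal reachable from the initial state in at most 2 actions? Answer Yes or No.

1. bind(e,e)  →  {at(e,c), linked(c), linked(e), marked(b,a), marked(b,b), marked(d,a), marked(d,d), marked(e,d)}
2. bind(b,b)  →  {at(e,c), linked(b), linked(c), linked(e), marked(b,a), marked(d,a), marked(d,d), marked(e,d)}
optimal plan length = 2; 2 ≤ 2

Yes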